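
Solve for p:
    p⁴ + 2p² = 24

p = -2 or p = 2

Let u = p². The equation becomes u² + 2u - 24 = 0.
Factor: (u - 4)(u + 6) = 0, so u = 4 or u = -6.
p² = 4 gives p = ±2.
p² = -6 < 0 has no real solution.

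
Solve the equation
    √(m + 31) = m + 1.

Square both sides: m + 31 = (m + 1)².
Expand and rearrange: m² + m - 30 = 0.
Solving gives m = 5 or m = -6.
Check each candidate in the original equation:
  m = 5: √(36) = 6, while m + 1 = 6 — valid.
  m = -6: √(25) = 5, while m + 1 = -5 — extraneous.

m = 5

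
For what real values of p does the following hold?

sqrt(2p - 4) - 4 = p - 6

p = 2 or p = 4

Isolate the radical: sqrt(2p - 4) = p - 2.
Square both sides: 2p - 4 = (p - 2)^2.
Expand and rearrange: p^2 - 6p + 8 = 0.
Solving gives p = 4 or p = 2.
Check each candidate in the original equation:
  p = 4: sqrt(4) = 2, while p - 2 = 2 — valid.
  p = 2: sqrt(0) = 0, while p - 2 = 0 — valid.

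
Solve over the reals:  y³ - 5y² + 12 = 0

y = -1.3723 or y = 2 or y = 4.3723

Possible rational roots are divisors of 12. Testing y = 2 gives 0, so (y - 2) is a factor.
Divide: y³ - 5y² + 12 = (y - 2)(y² - 3y - 6).
Apply the quadratic formula to y² - 3y - 6 = 0: y = (3 ± √33)/2, i.e. y ≈ 4.3723 or y ≈ -1.3723.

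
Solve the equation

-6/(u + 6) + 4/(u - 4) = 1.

Multiply both sides by (u + 6)(u - 4):
-6(u - 4) + 4(u + 6) = (u + 6)(u - 4).
Expand and collect terms: u² + 4u - 72 = 0.
By the quadratic formula, u = (-4 ± √304) / 2, so u ≈ 6.7178 or u ≈ -10.7178.
Neither value makes a denominator zero (u ≠ -6, u ≠ 4), so both are valid.

u = -10.7178 or u = 6.7178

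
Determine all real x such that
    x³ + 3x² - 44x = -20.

x = -8.4721 or x = 0.4721 or x = 5

Rearrange: x³ + 3x² - 44x + 20 = 0.
Possible rational roots are divisors of 20. Testing x = 5 gives 0, so (x - 5) is a factor.
Divide: x³ + 3x² - 44x + 20 = (x - 5)(x² + 8x - 4).
Apply the quadratic formula to x² + 8x - 4 = 0: x = (-8 ± √80)/2, i.e. x ≈ 0.4721 or x ≈ -8.4721.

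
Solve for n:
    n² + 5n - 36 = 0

Factor: (n - 4)(n + 9) = 0.
So n = 4 or n = -9.

n = -9 or n = 4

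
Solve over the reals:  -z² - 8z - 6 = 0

z = -7.1623 or z = -0.8377

Discriminant: (-8)² − 4·(-1)·(-6) = 40.
Quadratic formula: z = (8 ± √40) / (-2).
So z = -4 - √(10) ≈ -7.1623 or z = -4 + √(10) ≈ -0.8377.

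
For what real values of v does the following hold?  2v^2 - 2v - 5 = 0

Discriminant: (-2)^2 - 4*2*(-5) = 44.
Quadratic formula: v = (2 +/- sqrt(44)) / 4.
So v = 1/2 + sqrt(11)/2 ~= 2.1583 or v = 1/2 - sqrt(11)/2 ~= -1.1583.

v = -1.1583 or v = 2.1583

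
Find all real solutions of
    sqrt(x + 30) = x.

x = 6

Square both sides: x + 30 = (x)^2.
Expand and rearrange: x^2 - x - 30 = 0.
Solving gives x = 6 or x = -5.
Check each candidate in the original equation:
  x = 6: sqrt(36) = 6, while x = 6 — valid.
  x = -5: sqrt(25) = 5, while x = -5 — extraneous.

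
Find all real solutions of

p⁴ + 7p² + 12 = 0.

Let u = p². The equation becomes u² + 7u + 12 = 0.
Factor: (u + 3)(u + 4) = 0, so u = -3 or u = -4.
p² = -3 < 0 has no real solution.
p² = -4 < 0 has no real solution.

No real solutions.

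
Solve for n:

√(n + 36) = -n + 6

Square both sides: n + 36 = (-n + 6)².
Expand and rearrange: n² - 13n = 0.
Solving gives n = 13 or n = 0.
Check each candidate in the original equation:
  n = 13: √(49) = 7, while -n + 6 = -7 — extraneous.
  n = 0: √(36) = 6, while -n + 6 = 6 — valid.

n = 0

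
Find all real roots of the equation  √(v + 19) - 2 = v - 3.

Isolate the radical: √(v + 19) = v - 1.
Square both sides: v + 19 = (v - 1)².
Expand and rearrange: v² - 3v - 18 = 0.
Solving gives v = 6 or v = -3.
Check each candidate in the original equation:
  v = 6: √(25) = 5, while v - 1 = 5 — valid.
  v = -3: √(16) = 4, while v - 1 = -4 — extraneous.

v = 6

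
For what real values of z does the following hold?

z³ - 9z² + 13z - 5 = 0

Possible rational roots are divisors of -5. Testing z = 1 gives 0, so (z - 1) is a factor.
Divide: z³ - 9z² + 13z - 5 = (z - 1)(z² - 8z + 5).
Apply the quadratic formula to z² - 8z + 5 = 0: z = (8 ± √44)/2, i.e. z ≈ 7.3166 or z ≈ 0.6834.

z = 0.6834 or z = 1 or z = 7.3166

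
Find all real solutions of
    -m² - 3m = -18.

Bring every term to one side: -m² - 3m + 18 = 0.
Factor: -1(m + 6)(m - 3) = 0.
So m = -6 or m = 3.

m = -6 or m = 3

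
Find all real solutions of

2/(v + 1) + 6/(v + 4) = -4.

Multiply both sides by (v + 1)(v + 4):
2(v + 4) + 6(v + 1) = -4(v + 1)(v + 4).
Expand and collect terms: -4v² - 28v - 30 = 0.
By the quadratic formula, v = (28 ± √304) / -8, so v ≈ -5.6794 or v ≈ -1.3206.
Neither value makes a denominator zero (v ≠ -1, v ≠ -4), so both are valid.

v = -5.6794 or v = -1.3206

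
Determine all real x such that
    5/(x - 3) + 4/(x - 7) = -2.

x = -0.4221 or x = 5.9221

Multiply both sides by (x - 3)(x - 7):
5(x - 7) + 4(x - 3) = -2(x - 3)(x - 7).
Expand and collect terms: -2x² + 11x + 5 = 0.
By the quadratic formula, x = (-11 ± √161) / -4, so x ≈ -0.4221 or x ≈ 5.9221.
Neither value makes a denominator zero (x ≠ 3, x ≠ 7), so both are valid.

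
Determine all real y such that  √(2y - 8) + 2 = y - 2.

y = 4 or y = 6

Isolate the radical: √(2y - 8) = y - 4.
Square both sides: 2y - 8 = (y - 4)².
Expand and rearrange: y² - 10y + 24 = 0.
Solving gives y = 6 or y = 4.
Check each candidate in the original equation:
  y = 6: √(4) = 2, while y - 4 = 2 — valid.
  y = 4: √(0) = 0, while y - 4 = 0 — valid.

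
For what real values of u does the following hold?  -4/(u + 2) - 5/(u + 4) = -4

u = -3.2947 or u = -0.4553

Multiply both sides by (u + 2)(u + 4):
-4(u + 4) - 5(u + 2) = -4(u + 2)(u + 4).
Expand and collect terms: -4u² - 15u - 6 = 0.
By the quadratic formula, u = (15 ± √129) / -8, so u ≈ -3.2947 or u ≈ -0.4553.
Neither value makes a denominator zero (u ≠ -2, u ≠ -4), so both are valid.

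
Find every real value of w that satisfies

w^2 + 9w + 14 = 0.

w = -7 or w = -2

Factor: (w + 7)(w + 2) = 0.
So w = -7 or w = -2.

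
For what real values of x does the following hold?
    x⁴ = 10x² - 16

x = -2.8284 or x = -1.4142 or x = 1.4142 or x = 2.8284

Let u = x². The equation becomes u² - 10u + 16 = 0.
Factor: (u - 2)(u - 8) = 0, so u = 2 or u = 8.
x² = 2 gives x = ±√(2) ≈ ±1.4142.
x² = 8 gives x = ±2·√(2) ≈ ±2.8284.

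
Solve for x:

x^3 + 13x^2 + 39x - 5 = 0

Possible rational roots are divisors of -5. Testing x = -5 gives 0, so (x + 5) is a factor.
Divide: x^3 + 13x^2 + 39x - 5 = (x + 5)(x^2 + 8x - 1).
Apply the quadratic formula to x^2 + 8x - 1 = 0: x = (-8 +/- sqrt(68))/2, i.e. x ~= 0.1231 or x ~= -8.1231.

x = -8.1231 or x = -5 or x = 0.1231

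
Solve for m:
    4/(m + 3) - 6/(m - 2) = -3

Multiply both sides by (m + 3)(m - 2):
4(m - 2) - 6(m + 3) = -3(m + 3)(m - 2).
Expand and collect terms: -3m^2 - m + 44 = 0.
Factor or apply the quadratic formula: m = -4 or m = 3.6667.
Neither value makes a denominator zero (m != -3, m != 2), so both are valid.

m = -4 or m = 3.6667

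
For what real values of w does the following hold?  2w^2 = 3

w = -1.2247 or w = 1.2247

Rearrange to standard form: 2w^2 - 3 = 0.
Discriminant: (0)^2 - 4*2*(-3) = 24.
Quadratic formula: w = (0 +/- sqrt(24)) / 4.
So w = sqrt(6)/2 ~= 1.2247 or w = -sqrt(6)/2 ~= -1.2247.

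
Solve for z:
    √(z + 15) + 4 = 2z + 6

Isolate the radical: √(z + 15) = 2z + 2.
Square both sides: z + 15 = (2z + 2)².
Expand and rearrange: 4z² + 7z - 11 = 0.
Solving gives z = 1 or z = -2.75.
Check each candidate in the original equation:
  z = 1: √(16) = 4, while 2z + 2 = 4 — valid.
  z = -2.75: √(12.25) = 3.5, while 2z + 2 = -3.5 — extraneous.

z = 1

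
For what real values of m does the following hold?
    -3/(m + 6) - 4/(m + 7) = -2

m = -6.5 or m = -3

Multiply both sides by (m + 6)(m + 7):
-3(m + 7) - 4(m + 6) = -2(m + 6)(m + 7).
Expand and collect terms: -2m² - 19m - 39 = 0.
Factor or apply the quadratic formula: m = -6.5 or m = -3.
Neither value makes a denominator zero (m ≠ -6, m ≠ -7), so both are valid.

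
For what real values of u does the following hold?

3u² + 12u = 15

u = -5 or u = 1

Bring every term to one side: 3u² + 12u - 15 = 0.
Factor: 3(u + 5)(u - 1) = 0.
So u = -5 or u = 1.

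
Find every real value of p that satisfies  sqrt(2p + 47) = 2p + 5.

Square both sides: 2p + 47 = (2p + 5)^2.
Expand and rearrange: 4p^2 + 18p - 22 = 0.
Solving gives p = 1 or p = -5.5.
Check each candidate in the original equation:
  p = 1: sqrt(49) = 7, while 2p + 5 = 7 — valid.
  p = -5.5: sqrt(36) = 6, while 2p + 5 = -6 — extraneous.

p = 1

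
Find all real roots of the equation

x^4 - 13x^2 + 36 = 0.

x = -3 or x = -2 or x = 2 or x = 3

Let u = x^2. The equation becomes u^2 - 13u + 36 = 0.
Factor: (u - 4)(u - 9) = 0, so u = 4 or u = 9.
x^2 = 4 gives x = +/-2.
x^2 = 9 gives x = +/-3.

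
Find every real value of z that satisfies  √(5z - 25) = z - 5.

z = 5 or z = 10

Square both sides: 5z - 25 = (z - 5)².
Expand and rearrange: z² - 15z + 50 = 0.
Solving gives z = 10 or z = 5.
Check each candidate in the original equation:
  z = 10: √(25) = 5, while z - 5 = 5 — valid.
  z = 5: √(0) = 0, while z - 5 = 0 — valid.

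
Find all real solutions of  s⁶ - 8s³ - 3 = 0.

s = -0.7107 or s = 2.0295

Let u = s³. The equation becomes u² - 8u - 3 = 0.
By the quadratic formula, u = 4 + √(19) or u = 4 - √(19).
s³ = 4 + √(19) gives s = ∛(4 + √(19)) ≈ 2.0295.
s³ = 4 - √(19) gives s = -∛(-4 + √(19)) ≈ -0.7107.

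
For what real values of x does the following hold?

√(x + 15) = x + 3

x = 1

Square both sides: x + 15 = (x + 3)².
Expand and rearrange: x² + 5x - 6 = 0.
Solving gives x = 1 or x = -6.
Check each candidate in the original equation:
  x = 1: √(16) = 4, while x + 3 = 4 — valid.
  x = -6: √(9) = 3, while x + 3 = -3 — extraneous.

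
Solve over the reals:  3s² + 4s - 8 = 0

Discriminant: (4)² − 4·3·(-8) = 112.
Quadratic formula: s = (-4 ± √112) / 6.
So s = -2/3 + 2·√(7)/3 ≈ 1.0972 or s = -2·√(7)/3 - 2/3 ≈ -2.4305.

s = -2.4305 or s = 1.0972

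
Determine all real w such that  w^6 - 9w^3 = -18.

w = 1.4422 or w = 1.8171

Let u = w^3. The equation becomes u^2 - 9u + 18 = 0.
Factor: (u - 6)(u - 3) = 0, so u = 6 or u = 3.
w^3 = 6 gives w = (6)^(1/3) ~= 1.8171.
w^3 = 3 gives w = (3)^(1/3) ~= 1.4422.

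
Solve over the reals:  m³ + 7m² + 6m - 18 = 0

m = -5.1623 or m = -3 or m = 1.1623

Possible rational roots are divisors of -18. Testing m = -3 gives 0, so (m + 3) is a factor.
Divide: m³ + 7m² + 6m - 18 = (m + 3)(m² + 4m - 6).
Apply the quadratic formula to m² + 4m - 6 = 0: m = (-4 ± √40)/2, i.e. m ≈ 1.1623 or m ≈ -5.1623.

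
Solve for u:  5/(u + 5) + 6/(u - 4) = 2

Multiply both sides by (u + 5)(u - 4):
5(u - 4) + 6(u + 5) = 2(u + 5)(u - 4).
Expand and collect terms: 2u^2 - 9u - 50 = 0.
By the quadratic formula, u = (9 +/- sqrt(481)) / 4, so u ~= 7.7329 or u ~= -3.2329.
Neither value makes a denominator zero (u != -5, u != 4), so both are valid.

u = -3.2329 or u = 7.7329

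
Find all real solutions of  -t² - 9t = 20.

Bring every term to one side: -t² - 9t - 20 = 0.
Factor: -1(t + 4)(t + 5) = 0.
So t = -4 or t = -5.

t = -5 or t = -4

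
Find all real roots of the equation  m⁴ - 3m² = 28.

Let u = m². The equation becomes u² - 3u - 28 = 0.
Factor: (u - 7)(u + 4) = 0, so u = 7 or u = -4.
m² = 7 gives m = ±√(7) ≈ ±2.6458.
m² = -4 < 0 has no real solution.

m = -2.6458 or m = 2.6458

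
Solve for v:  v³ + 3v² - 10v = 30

v = -3.1623 or v = -3 or v = 3.1623

Rearrange: v³ + 3v² - 10v - 30 = 0.
Possible rational roots are divisors of -30. Testing v = -3 gives 0, so (v + 3) is a factor.
Divide: v³ + 3v² - 10v - 30 = (v + 3)(v² - 10).
Apply the quadratic formula to v² - 10 = 0: v = (0 ± √40)/2, i.e. v ≈ 3.1623 or v ≈ -3.1623.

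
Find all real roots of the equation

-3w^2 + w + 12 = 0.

w = -1.8403 or w = 2.1736

Discriminant: (1)^2 - 4*(-3)*12 = 145.
Quadratic formula: w = (-1 +/- sqrt(145)) / (-6).
So w = 1/6 - sqrt(145)/6 ~= -1.8403 or w = 1/6 + sqrt(145)/6 ~= 2.1736.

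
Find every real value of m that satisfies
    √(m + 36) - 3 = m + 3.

m = 0

Isolate the radical: √(m + 36) = m + 6.
Square both sides: m + 36 = (m + 6)².
Expand and rearrange: m² + 11m = 0.
Solving gives m = 0 or m = -11.
Check each candidate in the original equation:
  m = 0: √(36) = 6, while m + 6 = 6 — valid.
  m = -11: √(25) = 5, while m + 6 = -5 — extraneous.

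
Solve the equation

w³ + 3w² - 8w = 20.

w = -3.7016 or w = -2 or w = 2.7016

Rearrange: w³ + 3w² - 8w - 20 = 0.
Possible rational roots are divisors of -20. Testing w = -2 gives 0, so (w + 2) is a factor.
Divide: w³ + 3w² - 8w - 20 = (w + 2)(w² + w - 10).
Apply the quadratic formula to w² + w - 10 = 0: w = (-1 ± √41)/2, i.e. w ≈ 2.7016 or w ≈ -3.7016.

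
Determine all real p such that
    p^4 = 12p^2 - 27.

p = -3 or p = -1.7321 or p = 1.7321 or p = 3

Let u = p^2. The equation becomes u^2 - 12u + 27 = 0.
Factor: (u - 3)(u - 9) = 0, so u = 3 or u = 9.
p^2 = 3 gives p = +/-sqrt(3) ~= +/-1.7321.
p^2 = 9 gives p = +/-3.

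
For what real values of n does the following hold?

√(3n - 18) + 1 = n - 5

Isolate the radical: √(3n - 18) = n - 6.
Square both sides: 3n - 18 = (n - 6)².
Expand and rearrange: n² - 15n + 54 = 0.
Solving gives n = 9 or n = 6.
Check each candidate in the original equation:
  n = 9: √(9) = 3, while n - 6 = 3 — valid.
  n = 6: √(0) = 0, while n - 6 = 0 — valid.

n = 6 or n = 9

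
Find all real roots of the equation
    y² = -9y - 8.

Bring every term to one side: y² + 9y + 8 = 0.
Factor: (y + 1)(y + 8) = 0.
So y = -1 or y = -8.

y = -8 or y = -1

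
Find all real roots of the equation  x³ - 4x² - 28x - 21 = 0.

x = -3 or x = -0.8875 or x = 7.8875

Possible rational roots are divisors of -21. Testing x = -3 gives 0, so (x + 3) is a factor.
Divide: x³ - 4x² - 28x - 21 = (x + 3)(x² - 7x - 7).
Apply the quadratic formula to x² - 7x - 7 = 0: x = (7 ± √77)/2, i.e. x ≈ 7.8875 or x ≈ -0.8875.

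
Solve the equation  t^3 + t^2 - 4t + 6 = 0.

Possible rational roots are divisors of 6. Testing t = -3 gives 0, so (t + 3) is a factor.
Divide: t^3 + t^2 - 4t + 6 = (t + 3)(t^2 - 2t + 2).
The quadratic t^2 - 2t + 2 has discriminant -4 < 0, so no further real roots.

t = -3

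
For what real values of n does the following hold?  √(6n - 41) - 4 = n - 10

n = 7 or n = 11

Isolate the radical: √(6n - 41) = n - 6.
Square both sides: 6n - 41 = (n - 6)².
Expand and rearrange: n² - 18n + 77 = 0.
Solving gives n = 11 or n = 7.
Check each candidate in the original equation:
  n = 11: √(25) = 5, while n - 6 = 5 — valid.
  n = 7: √(1) = 1, while n - 6 = 1 — valid.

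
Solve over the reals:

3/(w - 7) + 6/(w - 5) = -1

w = -3.4244 or w = 6.4244

Multiply both sides by (w - 7)(w - 5):
3(w - 5) + 6(w - 7) = -(w - 7)(w - 5).
Expand and collect terms: -w² + 3w + 22 = 0.
By the quadratic formula, w = (-3 ± √97) / -2, so w ≈ -3.4244 or w ≈ 6.4244.
Neither value makes a denominator zero (w ≠ 7, w ≠ 5), so both are valid.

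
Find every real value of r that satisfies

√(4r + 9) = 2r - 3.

Square both sides: 4r + 9 = (2r - 3)².
Expand and rearrange: 4r² - 16r = 0.
Solving gives r = 4 or r = 0.
Check each candidate in the original equation:
  r = 4: √(25) = 5, while 2r - 3 = 5 — valid.
  r = 0: √(9) = 3, while 2r - 3 = -3 — extraneous.

r = 4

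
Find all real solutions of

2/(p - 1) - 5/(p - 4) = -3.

Multiply both sides by (p - 1)(p - 4):
2(p - 4) - 5(p - 1) = -3(p - 1)(p - 4).
Expand and collect terms: -3p^2 + 18p - 9 = 0.
By the quadratic formula, p = (-18 +/- sqrt(216)) / -6, so p ~= 0.5505 or p ~= 5.4495.
Neither value makes a denominator zero (p != 1, p != 4), so both are valid.

p = 0.5505 or p = 5.4495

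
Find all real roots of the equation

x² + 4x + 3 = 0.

x = -3 or x = -1

Factor: (x + 1)(x + 3) = 0.
So x = -1 or x = -3.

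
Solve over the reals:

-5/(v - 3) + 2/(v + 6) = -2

Multiply both sides by (v - 3)(v + 6):
-5(v + 6) + 2(v - 3) = -2(v - 3)(v + 6).
Expand and collect terms: -2v^2 - 3v + 72 = 0.
By the quadratic formula, v = (3 +/- sqrt(585)) / -4, so v ~= -6.7967 or v ~= 5.2967.
Neither value makes a denominator zero (v != 3, v != -6), so both are valid.

v = -6.7967 or v = 5.2967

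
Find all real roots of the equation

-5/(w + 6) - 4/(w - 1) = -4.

w = -4.9304 or w = 2.1804

Multiply both sides by (w + 6)(w - 1):
-5(w - 1) - 4(w + 6) = -4(w + 6)(w - 1).
Expand and collect terms: -4w^2 - 11w + 43 = 0.
By the quadratic formula, w = (11 +/- sqrt(809)) / -8, so w ~= -4.9304 or w ~= 2.1804.
Neither value makes a denominator zero (w != -6, w != 1), so both are valid.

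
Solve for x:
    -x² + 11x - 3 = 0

Discriminant: (11)² − 4·(-1)·(-3) = 109.
Quadratic formula: x = (-11 ± √109) / (-2).
So x = 11/2 - √(109)/2 ≈ 0.2798 or x = √(109)/2 + 11/2 ≈ 10.7202.

x = 0.2798 or x = 10.7202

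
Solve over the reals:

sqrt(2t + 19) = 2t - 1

t = 3

Square both sides: 2t + 19 = (2t - 1)^2.
Expand and rearrange: 4t^2 - 6t - 18 = 0.
Solving gives t = 3 or t = -1.5.
Check each candidate in the original equation:
  t = 3: sqrt(25) = 5, while 2t - 1 = 5 — valid.
  t = -1.5: sqrt(16) = 4, while 2t - 1 = -4 — extraneous.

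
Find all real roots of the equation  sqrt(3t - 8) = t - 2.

Square both sides: 3t - 8 = (t - 2)^2.
Expand and rearrange: t^2 - 7t + 12 = 0.
Solving gives t = 4 or t = 3.
Check each candidate in the original equation:
  t = 4: sqrt(4) = 2, while t - 2 = 2 — valid.
  t = 3: sqrt(1) = 1, while t - 2 = 1 — valid.

t = 3 or t = 4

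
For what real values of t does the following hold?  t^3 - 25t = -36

Rearrange: t^3 - 25t + 36 = 0.
Possible rational roots are divisors of 36. Testing t = 4 gives 0, so (t - 4) is a factor.
Divide: t^3 - 25t + 36 = (t - 4)(t^2 + 4t - 9).
Apply the quadratic formula to t^2 + 4t - 9 = 0: t = (-4 +/- sqrt(52))/2, i.e. t ~= 1.6056 or t ~= -5.6056.

t = -5.6056 or t = 1.6056 or t = 4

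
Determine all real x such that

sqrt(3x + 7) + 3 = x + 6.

Isolate the radical: sqrt(3x + 7) = x + 3.
Square both sides: 3x + 7 = (x + 3)^2.
Expand and rearrange: x^2 + 3x + 2 = 0.
Solving gives x = -1 or x = -2.
Check each candidate in the original equation:
  x = -1: sqrt(4) = 2, while x + 3 = 2 — valid.
  x = -2: sqrt(1) = 1, while x + 3 = 1 — valid.

x = -2 or x = -1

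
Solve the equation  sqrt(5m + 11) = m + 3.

m = -2 or m = 1

Square both sides: 5m + 11 = (m + 3)^2.
Expand and rearrange: m^2 + m - 2 = 0.
Solving gives m = 1 or m = -2.
Check each candidate in the original equation:
  m = 1: sqrt(16) = 4, while m + 3 = 4 — valid.
  m = -2: sqrt(1) = 1, while m + 3 = 1 — valid.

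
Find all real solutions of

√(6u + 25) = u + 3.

u = 4

Square both sides: 6u + 25 = (u + 3)².
Expand and rearrange: u² - 16 = 0.
Solving gives u = 4 or u = -4.
Check each candidate in the original equation:
  u = 4: √(49) = 7, while u + 3 = 7 — valid.
  u = -4: √(1) = 1, while u + 3 = -1 — extraneous.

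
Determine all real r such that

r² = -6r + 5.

r = -6.7417 or r = 0.7417

Rearrange to standard form: r² + 6r - 5 = 0.
Discriminant: (6)² − 4·1·(-5) = 56.
Quadratic formula: r = (-6 ± √56) / 2.
So r = -3 + √(14) ≈ 0.7417 or r = -√(14) - 3 ≈ -6.7417.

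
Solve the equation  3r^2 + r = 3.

r = -1.1805 or r = 0.8471

Rearrange to standard form: 3r^2 + r - 3 = 0.
Discriminant: (1)^2 - 4*3*(-3) = 37.
Quadratic formula: r = (-1 +/- sqrt(37)) / 6.
So r = -1/6 + sqrt(37)/6 ~= 0.8471 or r = -sqrt(37)/6 - 1/6 ~= -1.1805.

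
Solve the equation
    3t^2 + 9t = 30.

t = -5 or t = 2

Bring every term to one side: 3t^2 + 9t - 30 = 0.
Factor: 3(t - 2)(t + 5) = 0.
So t = 2 or t = -5.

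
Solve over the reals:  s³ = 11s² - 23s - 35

Rearrange: s³ - 11s² + 23s + 35 = 0.
Possible rational roots are divisors of 35. Testing s = 5 gives 0, so (s - 5) is a factor.
Divide: s³ - 11s² + 23s + 35 = (s - 5)(s² - 6s - 7).
Factor the quadratic: s = 7 or s = -1.

s = -1 or s = 5 or s = 7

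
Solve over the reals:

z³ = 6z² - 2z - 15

z = -1.3028 or z = 2.3028 or z = 5

Rearrange: z³ - 6z² + 2z + 15 = 0.
Possible rational roots are divisors of 15. Testing z = 5 gives 0, so (z - 5) is a factor.
Divide: z³ - 6z² + 2z + 15 = (z - 5)(z² - z - 3).
Apply the quadratic formula to z² - z - 3 = 0: z = (1 ± √13)/2, i.e. z ≈ 2.3028 or z ≈ -1.3028.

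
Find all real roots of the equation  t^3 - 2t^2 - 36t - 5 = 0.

t = -5 or t = -0.1401 or t = 7.1401

Possible rational roots are divisors of -5. Testing t = -5 gives 0, so (t + 5) is a factor.
Divide: t^3 - 2t^2 - 36t - 5 = (t + 5)(t^2 - 7t - 1).
Apply the quadratic formula to t^2 - 7t - 1 = 0: t = (7 +/- sqrt(53))/2, i.e. t ~= 7.1401 or t ~= -0.1401.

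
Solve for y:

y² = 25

y = -5 or y = 5

Bring every term to one side: y² - 25 = 0.
Factor: (y - 5)(y + 5) = 0.
So y = 5 or y = -5.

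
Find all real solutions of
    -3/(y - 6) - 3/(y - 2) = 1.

y = -2.6056 or y = 4.6056

Multiply both sides by (y - 6)(y - 2):
-3(y - 2) - 3(y - 6) = (y - 6)(y - 2).
Expand and collect terms: y^2 - 2y - 12 = 0.
By the quadratic formula, y = (2 +/- sqrt(52)) / 2, so y ~= 4.6056 or y ~= -2.6056.
Neither value makes a denominator zero (y != 6, y != 2), so both are valid.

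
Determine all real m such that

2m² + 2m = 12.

Bring every term to one side: 2m² + 2m - 12 = 0.
Factor: 2(m - 2)(m + 3) = 0.
So m = 2 or m = -3.

m = -3 or m = 2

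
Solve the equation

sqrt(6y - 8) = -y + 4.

y = 2

Square both sides: 6y - 8 = (-y + 4)^2.
Expand and rearrange: y^2 - 14y + 24 = 0.
Solving gives y = 12 or y = 2.
Check each candidate in the original equation:
  y = 12: sqrt(64) = 8, while -y + 4 = -8 — extraneous.
  y = 2: sqrt(4) = 2, while -y + 4 = 2 — valid.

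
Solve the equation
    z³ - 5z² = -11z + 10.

Rearrange: z³ - 5z² + 11z - 10 = 0.
Possible rational roots are divisors of -10. Testing z = 2 gives 0, so (z - 2) is a factor.
Divide: z³ - 5z² + 11z - 10 = (z - 2)(z² - 3z + 5).
The quadratic z² - 3z + 5 has discriminant -11 < 0, so no further real roots.

z = 2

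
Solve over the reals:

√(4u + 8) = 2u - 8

Square both sides: 4u + 8 = (2u - 8)².
Expand and rearrange: 4u² - 36u + 56 = 0.
Solving gives u = 7 or u = 2.
Check each candidate in the original equation:
  u = 7: √(36) = 6, while 2u - 8 = 6 — valid.
  u = 2: √(16) = 4, while 2u - 8 = -4 — extraneous.

u = 7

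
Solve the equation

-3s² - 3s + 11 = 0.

Discriminant: (-3)² − 4·(-3)·11 = 141.
Quadratic formula: s = (3 ± √141) / (-6).
So s = -√(141)/6 - 1/2 ≈ -2.4791 or s = -1/2 + √(141)/6 ≈ 1.4791.

s = -2.4791 or s = 1.4791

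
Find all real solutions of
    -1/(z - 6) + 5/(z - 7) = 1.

z = 5.8074 or z = 11.1926

Multiply both sides by (z - 6)(z - 7):
-(z - 7) + 5(z - 6) = (z - 6)(z - 7).
Expand and collect terms: z² - 17z + 65 = 0.
By the quadratic formula, z = (17 ± √29) / 2, so z ≈ 11.1926 or z ≈ 5.8074.
Neither value makes a denominator zero (z ≠ 6, z ≠ 7), so both are valid.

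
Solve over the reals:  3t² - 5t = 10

t = -1.1736 or t = 2.8403

Rearrange to standard form: 3t² - 5t - 10 = 0.
Discriminant: (-5)² − 4·3·(-10) = 145.
Quadratic formula: t = (5 ± √145) / 6.
So t = 5/6 + √(145)/6 ≈ 2.8403 or t = 5/6 - √(145)/6 ≈ -1.1736.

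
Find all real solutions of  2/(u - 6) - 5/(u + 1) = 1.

Multiply both sides by (u - 6)(u + 1):
2(u + 1) - 5(u - 6) = (u - 6)(u + 1).
Expand and collect terms: u² - 2u - 38 = 0.
By the quadratic formula, u = (2 ± √156) / 2, so u ≈ 7.245 or u ≈ -5.245.
Neither value makes a denominator zero (u ≠ 6, u ≠ -1), so both are valid.

u = -5.245 or u = 7.245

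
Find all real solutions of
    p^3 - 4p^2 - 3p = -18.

p = -2 or p = 3

Rearrange: p^3 - 4p^2 - 3p + 18 = 0.
Possible rational roots are divisors of 18. Testing p = -2 gives 0, so (p + 2) is a factor.
Divide: p^3 - 4p^2 - 3p + 18 = (p + 2)(p^2 - 6p + 9).
The quadratic has the repeated root p = 3.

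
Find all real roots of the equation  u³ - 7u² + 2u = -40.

u = -2 or u = 4 or u = 5

Rearrange: u³ - 7u² + 2u + 40 = 0.
Possible rational roots are divisors of 40. Testing u = 5 gives 0, so (u - 5) is a factor.
Divide: u³ - 7u² + 2u + 40 = (u - 5)(u² - 2u - 8).
Factor the quadratic: u = 4 or u = -2.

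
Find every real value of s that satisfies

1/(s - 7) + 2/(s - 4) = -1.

s = 1.5505 or s = 6.4495

Multiply both sides by (s - 7)(s - 4):
(s - 4) + 2(s - 7) = -(s - 7)(s - 4).
Expand and collect terms: -s^2 + 8s - 10 = 0.
By the quadratic formula, s = (-8 +/- sqrt(24)) / -2, so s ~= 1.5505 or s ~= 6.4495.
Neither value makes a denominator zero (s != 7, s != 4), so both are valid.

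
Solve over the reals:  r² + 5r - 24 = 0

Factor: (r + 8)(r - 3) = 0.
So r = -8 or r = 3.

r = -8 or r = 3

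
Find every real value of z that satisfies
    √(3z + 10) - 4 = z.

z = -3 or z = -2

Isolate the radical: √(3z + 10) = z + 4.
Square both sides: 3z + 10 = (z + 4)².
Expand and rearrange: z² + 5z + 6 = 0.
Solving gives z = -2 or z = -3.
Check each candidate in the original equation:
  z = -2: √(4) = 2, while z + 4 = 2 — valid.
  z = -3: √(1) = 1, while z + 4 = 1 — valid.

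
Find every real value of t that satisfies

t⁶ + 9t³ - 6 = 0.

t = -2.127 or t = 0.8543

Let u = t³. The equation becomes u² + 9u - 6 = 0.
By the quadratic formula, u = -9/2 + √(105)/2 or u = -√(105)/2 - 9/2.
t³ = -9/2 + √(105)/2 gives t = ∛(-9/2 + √(105)/2) ≈ 0.8543.
t³ = -√(105)/2 - 9/2 gives t = -∛(9/2 + √(105)/2) ≈ -2.127.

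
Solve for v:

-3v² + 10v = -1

v = -0.0972 or v = 3.4305

Rearrange to standard form: -3v² + 10v + 1 = 0.
Discriminant: (10)² − 4·(-3)·1 = 112.
Quadratic formula: v = (-10 ± √112) / (-6).
So v = 5/3 - 2·√(7)/3 ≈ -0.0972 or v = 5/3 + 2·√(7)/3 ≈ 3.4305.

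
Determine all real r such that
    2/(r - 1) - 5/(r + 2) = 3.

r = -3.4495 or r = 1.4495

Multiply both sides by (r - 1)(r + 2):
2(r + 2) - 5(r - 1) = 3(r - 1)(r + 2).
Expand and collect terms: 3r^2 + 6r - 15 = 0.
By the quadratic formula, r = (-6 +/- sqrt(216)) / 6, so r ~= 1.4495 or r ~= -3.4495.
Neither value makes a denominator zero (r != 1, r != -2), so both are valid.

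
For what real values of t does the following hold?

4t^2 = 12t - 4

t = 0.382 or t = 2.618

Rearrange to standard form: 4t^2 - 12t + 4 = 0.
Discriminant: (-12)^2 - 4*4*4 = 80.
Quadratic formula: t = (12 +/- sqrt(80)) / 8.
So t = sqrt(5)/2 + 3/2 ~= 2.618 or t = 3/2 - sqrt(5)/2 ~= 0.382.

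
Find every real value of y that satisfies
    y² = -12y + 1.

Rearrange to standard form: y² + 12y - 1 = 0.
Discriminant: (12)² − 4·1·(-1) = 148.
Quadratic formula: y = (-12 ± √148) / 2.
So y = -6 + √(37) ≈ 0.0828 or y = -√(37) - 6 ≈ -12.0828.

y = -12.0828 or y = 0.0828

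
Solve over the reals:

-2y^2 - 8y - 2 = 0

Discriminant: (-8)^2 - 4*(-2)*(-2) = 48.
Quadratic formula: y = (8 +/- sqrt(48)) / (-4).
So y = -2 - sqrt(3) ~= -3.7321 or y = -2 + sqrt(3) ~= -0.2679.

y = -3.7321 or y = -0.2679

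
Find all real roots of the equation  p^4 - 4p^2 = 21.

p = -2.6458 or p = 2.6458

Let u = p^2. The equation becomes u^2 - 4u - 21 = 0.
Factor: (u - 7)(u + 3) = 0, so u = 7 or u = -3.
p^2 = 7 gives p = +/-sqrt(7) ~= +/-2.6458.
p^2 = -3 < 0 has no real solution.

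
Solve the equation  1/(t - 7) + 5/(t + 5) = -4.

Multiply both sides by (t - 7)(t + 5):
(t + 5) + 5(t - 7) = -4(t - 7)(t + 5).
Expand and collect terms: -4t² + 2t + 170 = 0.
By the quadratic formula, t = (-2 ± √2724) / -8, so t ≈ -6.274 or t ≈ 6.774.
Neither value makes a denominator zero (t ≠ 7, t ≠ -5), so both are valid.

t = -6.274 or t = 6.774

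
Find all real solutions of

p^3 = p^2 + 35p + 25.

p = -5 or p = -0.7417 or p = 6.7417

Rearrange: p^3 - p^2 - 35p - 25 = 0.
Possible rational roots are divisors of -25. Testing p = -5 gives 0, so (p + 5) is a factor.
Divide: p^3 - p^2 - 35p - 25 = (p + 5)(p^2 - 6p - 5).
Apply the quadratic formula to p^2 - 6p - 5 = 0: p = (6 +/- sqrt(56))/2, i.e. p ~= 6.7417 or p ~= -0.7417.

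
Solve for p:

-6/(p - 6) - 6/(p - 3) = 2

Multiply both sides by (p - 6)(p - 3):
-6(p - 3) - 6(p - 6) = 2(p - 6)(p - 3).
Expand and collect terms: 2p² - 6p - 18 = 0.
By the quadratic formula, p = (6 ± √180) / 4, so p ≈ 4.8541 or p ≈ -1.8541.
Neither value makes a denominator zero (p ≠ 6, p ≠ 3), so both are valid.

p = -1.8541 or p = 4.8541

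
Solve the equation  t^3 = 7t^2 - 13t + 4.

t = 0.382 or t = 2.618 or t = 4

Rearrange: t^3 - 7t^2 + 13t - 4 = 0.
Possible rational roots are divisors of -4. Testing t = 4 gives 0, so (t - 4) is a factor.
Divide: t^3 - 7t^2 + 13t - 4 = (t - 4)(t^2 - 3t + 1).
Apply the quadratic formula to t^2 - 3t + 1 = 0: t = (3 +/- sqrt(5))/2, i.e. t ~= 2.618 or t ~= 0.382.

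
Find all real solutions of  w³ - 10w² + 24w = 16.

Rearrange: w³ - 10w² + 24w - 16 = 0.
Possible rational roots are divisors of -16. Testing w = 2 gives 0, so (w - 2) is a factor.
Divide: w³ - 10w² + 24w - 16 = (w - 2)(w² - 8w + 8).
Apply the quadratic formula to w² - 8w + 8 = 0: w = (8 ± √32)/2, i.e. w ≈ 6.8284 or w ≈ 1.1716.

w = 1.1716 or w = 2 or w = 6.8284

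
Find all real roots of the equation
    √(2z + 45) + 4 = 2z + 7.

z = 2

Isolate the radical: √(2z + 45) = 2z + 3.
Square both sides: 2z + 45 = (2z + 3)².
Expand and rearrange: 4z² + 10z - 36 = 0.
Solving gives z = 2 or z = -4.5.
Check each candidate in the original equation:
  z = 2: √(49) = 7, while 2z + 3 = 7 — valid.
  z = -4.5: √(36) = 6, while 2z + 3 = -6 — extraneous.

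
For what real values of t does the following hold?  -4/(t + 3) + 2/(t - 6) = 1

t = -6.4462 or t = 7.4462

Multiply both sides by (t + 3)(t - 6):
-4(t - 6) + 2(t + 3) = (t + 3)(t - 6).
Expand and collect terms: t^2 - t - 48 = 0.
By the quadratic formula, t = (1 +/- sqrt(193)) / 2, so t ~= 7.4462 or t ~= -6.4462.
Neither value makes a denominator zero (t != -3, t != 6), so both are valid.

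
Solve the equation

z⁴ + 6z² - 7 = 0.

z = -1 or z = 1

Let u = z². The equation becomes u² + 6u - 7 = 0.
Factor: (u + 7)(u - 1) = 0, so u = -7 or u = 1.
z² = -7 < 0 has no real solution.
z² = 1 gives z = ±1.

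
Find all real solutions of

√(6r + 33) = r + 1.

r = 8

Square both sides: 6r + 33 = (r + 1)².
Expand and rearrange: r² - 4r - 32 = 0.
Solving gives r = 8 or r = -4.
Check each candidate in the original equation:
  r = 8: √(81) = 9, while r + 1 = 9 — valid.
  r = -4: √(9) = 3, while r + 1 = -3 — extraneous.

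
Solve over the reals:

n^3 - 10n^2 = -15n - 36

n = -1.2426 or n = 4 or n = 7.2426

Rearrange: n^3 - 10n^2 + 15n + 36 = 0.
Possible rational roots are divisors of 36. Testing n = 4 gives 0, so (n - 4) is a factor.
Divide: n^3 - 10n^2 + 15n + 36 = (n - 4)(n^2 - 6n - 9).
Apply the quadratic formula to n^2 - 6n - 9 = 0: n = (6 +/- sqrt(72))/2, i.e. n ~= 7.2426 or n ~= -1.2426.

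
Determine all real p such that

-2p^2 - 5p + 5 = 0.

Discriminant: (-5)^2 - 4*(-2)*5 = 65.
Quadratic formula: p = (5 +/- sqrt(65)) / (-4).
So p = -sqrt(65)/4 - 5/4 ~= -3.2656 or p = -5/4 + sqrt(65)/4 ~= 0.7656.

p = -3.2656 or p = 0.7656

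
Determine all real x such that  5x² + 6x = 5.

x = -1.7662 or x = 0.5662

Rearrange to standard form: 5x² + 6x - 5 = 0.
Discriminant: (6)² − 4·5·(-5) = 136.
Quadratic formula: x = (-6 ± √136) / 10.
So x = -3/5 + √(34)/5 ≈ 0.5662 or x = -√(34)/5 - 3/5 ≈ -1.7662.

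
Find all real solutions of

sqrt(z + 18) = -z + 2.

Square both sides: z + 18 = (-z + 2)^2.
Expand and rearrange: z^2 - 5z - 14 = 0.
Solving gives z = 7 or z = -2.
Check each candidate in the original equation:
  z = 7: sqrt(25) = 5, while -z + 2 = -5 — extraneous.
  z = -2: sqrt(16) = 4, while -z + 2 = 4 — valid.

z = -2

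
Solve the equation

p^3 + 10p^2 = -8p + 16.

p = -8.899 or p = -2 or p = 0.899

Rearrange: p^3 + 10p^2 + 8p - 16 = 0.
Possible rational roots are divisors of -16. Testing p = -2 gives 0, so (p + 2) is a factor.
Divide: p^3 + 10p^2 + 8p - 16 = (p + 2)(p^2 + 8p - 8).
Apply the quadratic formula to p^2 + 8p - 8 = 0: p = (-8 +/- sqrt(96))/2, i.e. p ~= 0.899 or p ~= -8.899.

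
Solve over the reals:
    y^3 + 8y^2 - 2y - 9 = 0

y = -8.1098 or y = -1 or y = 1.1098

Possible rational roots are divisors of -9. Testing y = -1 gives 0, so (y + 1) is a factor.
Divide: y^3 + 8y^2 - 2y - 9 = (y + 1)(y^2 + 7y - 9).
Apply the quadratic formula to y^2 + 7y - 9 = 0: y = (-7 +/- sqrt(85))/2, i.e. y ~= 1.1098 or y ~= -8.1098.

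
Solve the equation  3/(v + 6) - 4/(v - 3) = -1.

Multiply both sides by (v + 6)(v - 3):
3(v - 3) - 4(v + 6) = -(v + 6)(v - 3).
Expand and collect terms: -v^2 - 2v + 51 = 0.
By the quadratic formula, v = (2 +/- sqrt(208)) / -2, so v ~= -8.2111 or v ~= 6.2111.
Neither value makes a denominator zero (v != -6, v != 3), so both are valid.

v = -8.2111 or v = 6.2111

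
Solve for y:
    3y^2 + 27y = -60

y = -5 or y = -4

Bring every term to one side: 3y^2 + 27y + 60 = 0.
Factor: 3(y + 4)(y + 5) = 0.
So y = -4 or y = -5.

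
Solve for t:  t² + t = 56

t = -8 or t = 7

Bring every term to one side: t² + t - 56 = 0.
Factor: (t - 7)(t + 8) = 0.
So t = 7 or t = -8.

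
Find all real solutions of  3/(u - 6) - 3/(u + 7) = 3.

Multiply both sides by (u - 6)(u + 7):
3(u + 7) - 3(u - 6) = 3(u - 6)(u + 7).
Expand and collect terms: 3u^2 + 3u - 165 = 0.
By the quadratic formula, u = (-3 +/- sqrt(1989)) / 6, so u ~= 6.933 or u ~= -7.933.
Neither value makes a denominator zero (u != 6, u != -7), so both are valid.

u = -7.933 or u = 6.933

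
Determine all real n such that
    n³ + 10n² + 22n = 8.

Rearrange: n³ + 10n² + 22n - 8 = 0.
Possible rational roots are divisors of -8. Testing n = -4 gives 0, so (n + 4) is a factor.
Divide: n³ + 10n² + 22n - 8 = (n + 4)(n² + 6n - 2).
Apply the quadratic formula to n² + 6n - 2 = 0: n = (-6 ± √44)/2, i.e. n ≈ 0.3166 or n ≈ -6.3166.

n = -6.3166 or n = -4 or n = 0.3166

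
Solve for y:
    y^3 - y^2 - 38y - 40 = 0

Possible rational roots are divisors of -40. Testing y = -5 gives 0, so (y + 5) is a factor.
Divide: y^3 - y^2 - 38y - 40 = (y + 5)(y^2 - 6y - 8).
Apply the quadratic formula to y^2 - 6y - 8 = 0: y = (6 +/- sqrt(68))/2, i.e. y ~= 7.1231 or y ~= -1.1231.

y = -5 or y = -1.1231 or y = 7.1231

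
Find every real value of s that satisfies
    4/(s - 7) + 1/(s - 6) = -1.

s = 1.7639 or s = 6.2361

Multiply both sides by (s - 7)(s - 6):
4(s - 6) + (s - 7) = -(s - 7)(s - 6).
Expand and collect terms: -s^2 + 8s - 11 = 0.
By the quadratic formula, s = (-8 +/- sqrt(20)) / -2, so s ~= 1.7639 or s ~= 6.2361.
Neither value makes a denominator zero (s != 7, s != 6), so both are valid.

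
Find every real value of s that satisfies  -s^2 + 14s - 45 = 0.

Factor: -1(s - 5)(s - 9) = 0.
So s = 5 or s = 9.

s = 5 or s = 9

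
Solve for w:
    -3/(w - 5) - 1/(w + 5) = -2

w = -4.5678 or w = 6.5678

Multiply both sides by (w - 5)(w + 5):
-3(w + 5) - (w - 5) = -2(w - 5)(w + 5).
Expand and collect terms: -2w² + 4w + 60 = 0.
By the quadratic formula, w = (-4 ± √496) / -4, so w ≈ -4.5678 or w ≈ 6.5678.
Neither value makes a denominator zero (w ≠ 5, w ≠ -5), so both are valid.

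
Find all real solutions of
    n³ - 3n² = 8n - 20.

Rearrange: n³ - 3n² - 8n + 20 = 0.
Possible rational roots are divisors of 20. Testing n = 2 gives 0, so (n - 2) is a factor.
Divide: n³ - 3n² - 8n + 20 = (n - 2)(n² - n - 10).
Apply the quadratic formula to n² - n - 10 = 0: n = (1 ± √41)/2, i.e. n ≈ 3.7016 or n ≈ -2.7016.

n = -2.7016 or n = 2 or n = 3.7016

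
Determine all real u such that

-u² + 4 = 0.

Factor: -1(u + 2)(u - 2) = 0.
So u = -2 or u = 2.

u = -2 or u = 2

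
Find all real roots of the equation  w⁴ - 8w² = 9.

Let u = w². The equation becomes u² - 8u - 9 = 0.
Factor: (u - 9)(u + 1) = 0, so u = 9 or u = -1.
w² = 9 gives w = ±3.
w² = -1 < 0 has no real solution.

w = -3 or w = 3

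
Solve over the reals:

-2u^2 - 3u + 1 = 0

u = -1.7808 or u = 0.2808

Discriminant: (-3)^2 - 4*(-2)*1 = 17.
Quadratic formula: u = (3 +/- sqrt(17)) / (-4).
So u = -sqrt(17)/4 - 3/4 ~= -1.7808 or u = -3/4 + sqrt(17)/4 ~= 0.2808.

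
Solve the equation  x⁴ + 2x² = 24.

x = -2 or x = 2

Let u = x². The equation becomes u² + 2u - 24 = 0.
Factor: (u + 6)(u - 4) = 0, so u = -6 or u = 4.
x² = -6 < 0 has no real solution.
x² = 4 gives x = ±2.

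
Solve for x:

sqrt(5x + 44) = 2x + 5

x = 1

Square both sides: 5x + 44 = (2x + 5)^2.
Expand and rearrange: 4x^2 + 15x - 19 = 0.
Solving gives x = 1 or x = -4.75.
Check each candidate in the original equation:
  x = 1: sqrt(49) = 7, while 2x + 5 = 7 — valid.
  x = -4.75: sqrt(20.25) = 4.5, while 2x + 5 = -4.5 — extraneous.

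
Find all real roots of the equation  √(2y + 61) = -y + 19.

y = 10

Square both sides: 2y + 61 = (-y + 19)².
Expand and rearrange: y² - 40y + 300 = 0.
Solving gives y = 30 or y = 10.
Check each candidate in the original equation:
  y = 30: √(121) = 11, while -y + 19 = -11 — extraneous.
  y = 10: √(81) = 9, while -y + 19 = 9 — valid.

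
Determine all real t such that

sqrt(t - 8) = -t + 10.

Square both sides: t - 8 = (-t + 10)^2.
Expand and rearrange: t^2 - 21t + 108 = 0.
Solving gives t = 12 or t = 9.
Check each candidate in the original equation:
  t = 12: sqrt(4) = 2, while -t + 10 = -2 — extraneous.
  t = 9: sqrt(1) = 1, while -t + 10 = 1 — valid.

t = 9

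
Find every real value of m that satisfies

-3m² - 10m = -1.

m = -3.4305 or m = 0.0972

Rearrange to standard form: -3m² - 10m + 1 = 0.
Discriminant: (-10)² − 4·(-3)·1 = 112.
Quadratic formula: m = (10 ± √112) / (-6).
So m = -2·√(7)/3 - 5/3 ≈ -3.4305 or m = -5/3 + 2·√(7)/3 ≈ 0.0972.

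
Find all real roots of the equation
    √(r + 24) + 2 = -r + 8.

Isolate the radical: √(r + 24) = -r + 6.
Square both sides: r + 24 = (-r + 6)².
Expand and rearrange: r² - 13r + 12 = 0.
Solving gives r = 12 or r = 1.
Check each candidate in the original equation:
  r = 12: √(36) = 6, while -r + 6 = -6 — extraneous.
  r = 1: √(25) = 5, while -r + 6 = 5 — valid.

r = 1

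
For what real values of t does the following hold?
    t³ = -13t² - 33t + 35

Rearrange: t³ + 13t² + 33t - 35 = 0.
Possible rational roots are divisors of -35. Testing t = -5 gives 0, so (t + 5) is a factor.
Divide: t³ + 13t² + 33t - 35 = (t + 5)(t² + 8t - 7).
Apply the quadratic formula to t² + 8t - 7 = 0: t = (-8 ± √92)/2, i.e. t ≈ 0.7958 or t ≈ -8.7958.

t = -8.7958 or t = -5 or t = 0.7958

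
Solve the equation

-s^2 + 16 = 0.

s = -4 or s = 4

Factor: -1(s - 4)(s + 4) = 0.
So s = 4 or s = -4.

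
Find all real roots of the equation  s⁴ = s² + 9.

s = -1.8819 or s = 1.8819

Let u = s². The equation becomes u² - u - 9 = 0.
By the quadratic formula, u = 1/2 + √(37)/2 or u = 1/2 - √(37)/2.
s² = 1/2 + √(37)/2 gives s = ±√(1/2 + √(37)/2) ≈ ±1.8819.
s² = 1/2 - √(37)/2 < 0 has no real solution.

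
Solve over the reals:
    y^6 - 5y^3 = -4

Let u = y^3. The equation becomes u^2 - 5u + 4 = 0.
Factor: (u - 1)(u - 4) = 0, so u = 1 or u = 4.
y^3 = 1 gives y = 1.
y^3 = 4 gives y = (4)^(1/3) ~= 1.5874.

y = 1 or y = 1.5874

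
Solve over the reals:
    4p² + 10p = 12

p = -3.386 or p = 0.886

Rearrange to standard form: 4p² + 10p - 12 = 0.
Discriminant: (10)² − 4·4·(-12) = 292.
Quadratic formula: p = (-10 ± √292) / 8.
So p = -5/4 + √(73)/4 ≈ 0.886 or p = -√(73)/4 - 5/4 ≈ -3.386.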